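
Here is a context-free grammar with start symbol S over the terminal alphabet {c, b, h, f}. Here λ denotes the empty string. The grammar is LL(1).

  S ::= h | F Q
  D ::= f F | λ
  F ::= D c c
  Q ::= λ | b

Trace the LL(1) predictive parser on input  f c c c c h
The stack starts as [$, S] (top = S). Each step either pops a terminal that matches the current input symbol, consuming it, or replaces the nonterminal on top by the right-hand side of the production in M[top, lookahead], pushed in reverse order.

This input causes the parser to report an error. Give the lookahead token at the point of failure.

      Stack          Input          Action
   1  $ S            f c c c c h $  expand S ::= F Q
   2  $ Q F          f c c c c h $  expand F ::= D c c
   3  $ Q c c D      f c c c c h $  expand D ::= f F
   4  $ Q c c F f    f c c c c h $  match f
   5  $ Q c c F      c c c c h $    expand F ::= D c c
   6  $ Q c c c c D  c c c c h $    expand D ::= λ
   7  $ Q c c c c    c c c c h $    match c
   8  $ Q c c c      c c c h $      match c
   9  $ Q c c        c c h $        match c
  10  $ Q c          c h $          match c
  11  $ Q            h $            error: M[Q, h] is empty

h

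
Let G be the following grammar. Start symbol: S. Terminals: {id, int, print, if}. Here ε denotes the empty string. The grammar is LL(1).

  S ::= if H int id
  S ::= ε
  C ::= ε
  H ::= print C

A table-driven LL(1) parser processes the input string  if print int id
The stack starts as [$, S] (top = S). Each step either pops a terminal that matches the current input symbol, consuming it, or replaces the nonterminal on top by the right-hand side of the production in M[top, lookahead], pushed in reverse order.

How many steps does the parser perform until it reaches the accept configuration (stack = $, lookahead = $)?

7

step 1: stack=$ S  input=if print int id $  — expand S ::= if H int id
step 2: stack=$ id int H if  input=if print int id $  — match if
step 3: stack=$ id int H  input=print int id $  — expand H ::= print C
step 4: stack=$ id int C print  input=print int id $  — match print
step 5: stack=$ id int C  input=int id $  — expand C ::= ε
step 6: stack=$ id int  input=int id $  — match int
step 7: stack=$ id  input=id $  — match id
Accept reached after 7 steps.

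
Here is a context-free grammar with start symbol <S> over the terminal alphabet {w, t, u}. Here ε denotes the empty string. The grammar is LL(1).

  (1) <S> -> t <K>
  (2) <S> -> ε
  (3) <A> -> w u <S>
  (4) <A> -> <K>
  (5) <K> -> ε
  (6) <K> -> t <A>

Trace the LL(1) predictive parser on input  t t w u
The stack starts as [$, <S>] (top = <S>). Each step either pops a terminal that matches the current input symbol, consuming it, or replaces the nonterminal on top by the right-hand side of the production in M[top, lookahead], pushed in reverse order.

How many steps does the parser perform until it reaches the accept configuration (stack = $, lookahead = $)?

8

step 1: stack=$ <S>  input=t t w u $  — expand <S> -> t <K>
step 2: stack=$ <K> t  input=t t w u $  — match t
step 3: stack=$ <K>  input=t w u $  — expand <K> -> t <A>
step 4: stack=$ <A> t  input=t w u $  — match t
step 5: stack=$ <A>  input=w u $  — expand <A> -> w u <S>
step 6: stack=$ <S> u w  input=w u $  — match w
step 7: stack=$ <S> u  input=u $  — match u
step 8: stack=$ <S>  input=$  — expand <S> -> ε
Accept reached after 8 steps.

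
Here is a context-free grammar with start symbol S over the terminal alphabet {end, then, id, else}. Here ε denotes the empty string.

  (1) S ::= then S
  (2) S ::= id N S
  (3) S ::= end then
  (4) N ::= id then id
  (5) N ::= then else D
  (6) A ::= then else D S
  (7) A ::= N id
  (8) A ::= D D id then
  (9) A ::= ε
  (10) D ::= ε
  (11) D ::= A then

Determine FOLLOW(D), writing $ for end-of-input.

{end, id, then}

FIRST(S): from S::=then S we get {then}; from S::=id N S we get {id}; from S::=end then we get {end}. So FIRST(S) = {end, id, then}.
FIRST(N): from N::=id then id we get {id}; from N::=then else D we get {then}. So FIRST(N) = {id, then}.
FIRST(A): from A::=then else D S we get {then}; from A::=N id we get {id, then}; from A::=D D id then we get {id, then}; from A::=ε we get {ε}. So FIRST(A) = {ε, id, then}.
FIRST(D): from D::=ε we get {ε}; from D::=A then we get {id, then}. So FIRST(D) = {ε, id, then}.
FOLLOW(S) includes $ since S is the start symbol.
FOLLOW(N): in S::=id N S, N is followed by S with FIRST {end, id, then}; in A::=N id, N is followed by id with FIRST {id}. Thus FOLLOW(N) = {end, id, then}.
FOLLOW(A): in D::=A then, A is followed by then with FIRST {then}. Thus FOLLOW(A) = {then}.
FOLLOW(S): in S::=then S, the suffix after S is empty (adds nothing new); in S::=id N S, the suffix after S is empty (adds nothing new); in A::=then else D S, the suffix after S is empty, so FOLLOW(S) ⊇ FOLLOW(A) = {then}. Thus FOLLOW(S) = {$, then}.
FOLLOW(D): in N::=then else D, the suffix after D is empty, so FOLLOW(D) ⊇ FOLLOW(N) = {end, id, then}; in A::=then else D S, D is followed by S with FIRST {end, id, then}; in A::=D D id then (occurrence 1), D is followed by D id then with FIRST {id, then}; in A::=D D id then (occurrence 2), D is followed by id then with FIRST {id}. Thus FOLLOW(D) = {end, id, then}.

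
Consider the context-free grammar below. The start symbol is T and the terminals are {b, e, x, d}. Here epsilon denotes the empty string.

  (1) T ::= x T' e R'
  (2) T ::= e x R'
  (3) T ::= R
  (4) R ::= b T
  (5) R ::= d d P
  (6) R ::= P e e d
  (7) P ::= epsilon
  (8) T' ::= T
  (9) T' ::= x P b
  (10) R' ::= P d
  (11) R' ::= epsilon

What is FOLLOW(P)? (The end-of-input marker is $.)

{$, b, d, e}

FIRST(P): from P::=epsilon we get {epsilon}. So FIRST(P) = {epsilon}.
FIRST(R): from R::=b T we get {b}; from R::=d d P we get {d}; from R::=P e e d we get {e}. So FIRST(R) = {b, d, e}.
FIRST(R'): from R'::=P d we get {d}; from R'::=epsilon we get {epsilon}. So FIRST(R') = {epsilon, d}.
FIRST(T): from T::=x T' e R' we get {x}; from T::=e x R' we get {e}; from T::=R we get {b, d, e}. So FIRST(T) = {b, d, e, x}.
FIRST(T'): from T'::=T we get {b, d, e, x}; from T'::=x P b we get {x}. So FIRST(T') = {b, d, e, x}.
FOLLOW(T) includes $ since T is the start symbol.
FOLLOW(T'): in T::=x T' e R', T' is followed by e R' with FIRST {e}. Thus FOLLOW(T') = {e}.
FOLLOW(T): in R::=b T, the suffix after T is empty, so FOLLOW(T) ⊇ FOLLOW(R) = {$, e}; in T'::=T, the suffix after T is empty, so FOLLOW(T) ⊇ FOLLOW(T') = {e}. Thus FOLLOW(T) = {$, e}.
FOLLOW(R): in T::=R, the suffix after R is empty, so FOLLOW(R) ⊇ FOLLOW(T) = {$, e}. Thus FOLLOW(R) = {$, e}.
FOLLOW(P): in R::=d d P, the suffix after P is empty, so FOLLOW(P) ⊇ FOLLOW(R) = {$, e}; in R::=P e e d, P is followed by e e d with FIRST {e}; in T'::=x P b, P is followed by b with FIRST {b}; in R'::=P d, P is followed by d with FIRST {d}. Thus FOLLOW(P) = {$, b, d, e}.
FOLLOW(R'): in T::=x T' e R', the suffix after R' is empty, so FOLLOW(R') ⊇ FOLLOW(T) = {$, e}; in T::=e x R', the suffix after R' is empty, so FOLLOW(R') ⊇ FOLLOW(T) = {$, e}. Thus FOLLOW(R') = {$, e}.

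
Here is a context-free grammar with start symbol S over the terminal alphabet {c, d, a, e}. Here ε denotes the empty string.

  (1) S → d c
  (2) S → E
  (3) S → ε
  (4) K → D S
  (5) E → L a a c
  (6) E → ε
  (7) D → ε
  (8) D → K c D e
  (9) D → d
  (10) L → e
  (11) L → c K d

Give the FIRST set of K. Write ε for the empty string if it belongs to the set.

{ε, c, d, e}

FIRST(L): from L→e we get {e}; from L→c K d we get {c}. So FIRST(L) = {c, e}.
FIRST(E): from E→L a a c we get {c, e}; from E→ε we get {ε}. So FIRST(E) = {ε, c, e}.
FIRST(S): from S→d c we get {d}; from S→E we get {ε, c, e}; from S→ε we get {ε}. So FIRST(S) = {ε, c, d, e}.
FIRST(K): from K→D S we get {ε, c, d, e}. So FIRST(K) = {ε, c, d, e}.
FIRST(D): from D→ε we get {ε}; from D→K c D e we get {c, d, e}; from D→d we get {d}. So FIRST(D) = {ε, c, d, e}.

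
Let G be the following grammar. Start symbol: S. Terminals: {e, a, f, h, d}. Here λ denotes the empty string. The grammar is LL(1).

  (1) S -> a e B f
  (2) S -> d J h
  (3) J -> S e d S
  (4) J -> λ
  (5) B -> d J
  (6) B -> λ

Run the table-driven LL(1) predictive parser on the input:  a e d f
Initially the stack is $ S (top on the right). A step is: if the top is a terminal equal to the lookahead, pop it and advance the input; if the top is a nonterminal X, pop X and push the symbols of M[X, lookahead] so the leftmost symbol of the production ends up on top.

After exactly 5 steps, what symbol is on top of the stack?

J

     Stack      Input      Action
  1  $ S        a e d f $  expand S -> a e B f
  2  $ f B e a  a e d f $  match a
  3  $ f B e    e d f $    match e
  4  $ f B      d f $      expand B -> d J
  5  $ f J d    d f $      match d
Stack after step 5: $ f J (top = J).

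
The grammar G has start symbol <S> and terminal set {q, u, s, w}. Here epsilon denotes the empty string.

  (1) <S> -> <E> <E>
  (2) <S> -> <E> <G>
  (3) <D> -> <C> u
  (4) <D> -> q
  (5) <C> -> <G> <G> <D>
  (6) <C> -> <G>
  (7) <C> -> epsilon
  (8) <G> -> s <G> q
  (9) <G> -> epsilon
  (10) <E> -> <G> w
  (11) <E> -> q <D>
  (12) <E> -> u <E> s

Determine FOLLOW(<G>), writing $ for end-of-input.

FIRST(<G>): from <G>->s <G> q we get {s}; from <G>->epsilon we get {epsilon}. So FIRST(<G>) = {epsilon, s}.
FIRST(<E>): from <E>-><G> w we get {s, w}; from <E>->q <D> we get {q}; from <E>->u <E> s we get {u}. So FIRST(<E>) = {q, s, u, w}.
FIRST(<S>): from <S>-><E> <E> we get {q, s, u, w}; from <S>-><E> <G> we get {q, s, u, w}. So FIRST(<S>) = {q, s, u, w}.
FIRST(<D>): from <D>-><C> u we get {q, s, u}; from <D>->q we get {q}. So FIRST(<D>) = {q, s, u}.
FIRST(<C>): from <C>-><G> <G> <D> we get {q, s, u}; from <C>-><G> we get {epsilon, s}; from <C>->epsilon we get {epsilon}. So FIRST(<C>) = {epsilon, q, s, u}.
FOLLOW(<S>) includes $ since <S> is the start symbol.
FOLLOW(<S>): <S> appears on no right-hand side. Thus FOLLOW(<S>) = {$}.
FOLLOW(<C>): in <D>-><C> u, <C> is followed by u with FIRST {u}. Thus FOLLOW(<C>) = {u}.
FOLLOW(<G>): in <S>-><E> <G>, the suffix after <G> is empty, so FOLLOW(<G>) ⊇ FOLLOW(<S>) = {$}; in <C>-><G> <G> <D> (occurrence 1), <G> is followed by <G> <D> with FIRST {q, s, u}; in <C>-><G> <G> <D> (occurrence 2), <G> is followed by <D> with FIRST {q, s, u}; in <C>-><G>, the suffix after <G> is empty, so FOLLOW(<G>) ⊇ FOLLOW(<C>) = {u}; in <G>->s <G> q, <G> is followed by q with FIRST {q}; in <E>-><G> w, <G> is followed by w with FIRST {w}. Thus FOLLOW(<G>) = {$, q, s, u, w}.
FOLLOW(<E>): in <S>-><E> <E> (occurrence 1), <E> is followed by <E> with FIRST {q, s, u, w}; in <S>-><E> <E> (occurrence 2), the suffix after <E> is empty, so FOLLOW(<E>) ⊇ FOLLOW(<S>) = {$}; in <S>-><E> <G>, <E> is followed by <G> with FIRST {epsilon, s}; in <S>-><E> <G>, the suffix after <E> is nullable, so FOLLOW(<E>) ⊇ FOLLOW(<S>) = {$}; in <E>->u <E> s, <E> is followed by s with FIRST {s}. Thus FOLLOW(<E>) = {$, q, s, u, w}.
FOLLOW(<D>): in <C>-><G> <G> <D>, the suffix after <D> is empty, so FOLLOW(<D>) ⊇ FOLLOW(<C>) = {u}; in <E>->q <D>, the suffix after <D> is empty, so FOLLOW(<D>) ⊇ FOLLOW(<E>) = {$, q, s, u, w}. Thus FOLLOW(<D>) = {$, q, s, u, w}.

{$, q, s, u, w}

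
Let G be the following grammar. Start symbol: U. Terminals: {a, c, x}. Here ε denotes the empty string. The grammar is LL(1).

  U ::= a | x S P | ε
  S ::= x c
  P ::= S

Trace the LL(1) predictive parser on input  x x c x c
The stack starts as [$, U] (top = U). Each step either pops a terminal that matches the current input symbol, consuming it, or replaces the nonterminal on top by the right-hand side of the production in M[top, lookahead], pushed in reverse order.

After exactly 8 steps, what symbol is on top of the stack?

step 1: stack=$ U  input=x x c x c $  — expand U ::= x S P
step 2: stack=$ P S x  input=x x c x c $  — match x
step 3: stack=$ P S  input=x c x c $  — expand S ::= x c
step 4: stack=$ P c x  input=x c x c $  — match x
step 5: stack=$ P c  input=c x c $  — match c
step 6: stack=$ P  input=x c $  — expand P ::= S
step 7: stack=$ S  input=x c $  — expand S ::= x c
step 8: stack=$ c x  input=x c $  — match x
Stack after step 8: $ c (top = c).

c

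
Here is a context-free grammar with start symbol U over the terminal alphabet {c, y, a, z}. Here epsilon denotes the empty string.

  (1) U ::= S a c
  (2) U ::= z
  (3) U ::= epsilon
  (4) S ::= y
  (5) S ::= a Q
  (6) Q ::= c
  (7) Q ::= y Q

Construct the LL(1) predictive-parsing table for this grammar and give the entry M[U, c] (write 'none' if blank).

FIRST(S): from S::=y we get {y}; from S::=a Q we get {a}. So FIRST(S) = {a, y}.
FIRST(Q): from Q::=c we get {c}; from Q::=y Q we get {y}. So FIRST(Q) = {c, y}.
FIRST(U): from U::=S a c we get {a, y}; from U::=z we get {z}; from U::=epsilon we get {epsilon}. So FIRST(U) = {epsilon, a, y, z}.
FOLLOW(U) includes $ since U is the start symbol.
FOLLOW(U): U appears on no right-hand side. Thus FOLLOW(U) = {$}.
For U ::= S a c: FIRST(S a c) = {a, y}, so it goes in M[U, t] for t ∈ {a, y}.
For U ::= z: FIRST(z) = {z}, so it goes in M[U, t] for t ∈ {z}.
For U ::= epsilon: FIRST(epsilon) = {epsilon}, so it goes in M[U, t] for t ∈ {}; since epsilon ∈ FIRST, also for every t ∈ FOLLOW(U) = {$}.
None of these place a production in M[U, c].

none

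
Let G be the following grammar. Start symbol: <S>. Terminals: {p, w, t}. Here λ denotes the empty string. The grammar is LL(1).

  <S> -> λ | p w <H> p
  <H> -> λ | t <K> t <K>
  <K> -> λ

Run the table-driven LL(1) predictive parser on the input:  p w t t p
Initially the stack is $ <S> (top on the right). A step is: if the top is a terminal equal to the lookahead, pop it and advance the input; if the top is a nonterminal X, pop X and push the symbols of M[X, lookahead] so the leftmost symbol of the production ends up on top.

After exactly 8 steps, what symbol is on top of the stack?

p

step 1: stack=$ <S>  input=p w t t p $  — expand <S> -> p w <H> p
step 2: stack=$ p <H> w p  input=p w t t p $  — match p
step 3: stack=$ p <H> w  input=w t t p $  — match w
step 4: stack=$ p <H>  input=t t p $  — expand <H> -> t <K> t <K>
step 5: stack=$ p <K> t <K> t  input=t t p $  — match t
step 6: stack=$ p <K> t <K>  input=t p $  — expand <K> -> λ
step 7: stack=$ p <K> t  input=t p $  — match t
step 8: stack=$ p <K>  input=p $  — expand <K> -> λ
Stack after step 8: $ p (top = p).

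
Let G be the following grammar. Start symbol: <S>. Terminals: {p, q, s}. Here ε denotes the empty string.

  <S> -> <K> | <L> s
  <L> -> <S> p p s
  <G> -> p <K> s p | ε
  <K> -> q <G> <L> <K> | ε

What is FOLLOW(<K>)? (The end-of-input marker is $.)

FIRST(<G>) = {ε, p}
FIRST(<K>) = {ε, q}
FIRST(<S>) = {ε, p, q}  (via <K>, <L> s)
FIRST(<L>) = {p, q}  (via <S> p p s)
FOLLOW(<S>) includes $ since <S> is the start symbol.
FOLLOW(<S>): in <L>-><S> p p s, <S> is followed by p p s with FIRST {p}. Thus FOLLOW(<S>) = {$, p}.
FOLLOW(<G>): in <K>->q <G> <L> <K>, <G> is followed by <L> <K> with FIRST {p, q}. Thus FOLLOW(<G>) = {p, q}.
FOLLOW(<K>): in <S>-><K>, the suffix after <K> is empty, so FOLLOW(<K>) ⊇ FOLLOW(<S>) = {$, p}; in <G>->p <K> s p, <K> is followed by s p with FIRST {s}; in <K>->q <G> <L> <K>, the suffix after <K> is empty (adds nothing new). Thus FOLLOW(<K>) = {$, p, s}.
FOLLOW(<L>): in <S>-><L> s, <L> is followed by s with FIRST {s}; in <K>->q <G> <L> <K>, <L> is followed by <K> with FIRST {ε, q}; in <K>->q <G> <L> <K>, the suffix after <L> is nullable, so FOLLOW(<L>) ⊇ FOLLOW(<K>) = {$, p, s}. Thus FOLLOW(<L>) = {$, p, q, s}.

{$, p, s}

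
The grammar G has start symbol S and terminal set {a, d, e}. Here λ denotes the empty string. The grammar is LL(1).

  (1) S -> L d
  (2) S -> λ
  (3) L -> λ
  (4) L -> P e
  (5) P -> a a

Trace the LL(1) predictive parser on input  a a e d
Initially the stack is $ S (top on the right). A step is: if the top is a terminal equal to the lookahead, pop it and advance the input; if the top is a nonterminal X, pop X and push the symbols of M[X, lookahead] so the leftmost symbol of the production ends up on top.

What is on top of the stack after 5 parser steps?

e

step 1: stack=$ S  input=a a e d $  — expand S -> L d
step 2: stack=$ d L  input=a a e d $  — expand L -> P e
step 3: stack=$ d e P  input=a a e d $  — expand P -> a a
step 4: stack=$ d e a a  input=a a e d $  — match a
step 5: stack=$ d e a  input=a e d $  — match a
Stack after step 5: $ d e (top = e).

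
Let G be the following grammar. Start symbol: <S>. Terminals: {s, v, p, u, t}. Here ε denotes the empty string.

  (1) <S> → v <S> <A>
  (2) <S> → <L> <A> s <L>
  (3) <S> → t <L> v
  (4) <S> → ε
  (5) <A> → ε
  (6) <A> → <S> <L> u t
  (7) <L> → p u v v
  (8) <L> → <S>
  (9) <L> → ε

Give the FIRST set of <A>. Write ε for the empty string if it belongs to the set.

{ε, p, s, t, u, v}

FIRST(<S>): from <S>→v <S> <A> we get {v}; from <S>→<L> <A> s <L> we get {p, s, t, u, v}; from <S>→t <L> v we get {t}; from <S>→ε we get {ε}. So FIRST(<S>) = {ε, p, s, t, u, v}.
FIRST(<L>): from <L>→p u v v we get {p}; from <L>→<S> we get {ε, p, s, t, u, v}; from <L>→ε we get {ε}. So FIRST(<L>) = {ε, p, s, t, u, v}.
FIRST(<A>): from <A>→ε we get {ε}; from <A>→<S> <L> u t we get {p, s, t, u, v}. So FIRST(<A>) = {ε, p, s, t, u, v}.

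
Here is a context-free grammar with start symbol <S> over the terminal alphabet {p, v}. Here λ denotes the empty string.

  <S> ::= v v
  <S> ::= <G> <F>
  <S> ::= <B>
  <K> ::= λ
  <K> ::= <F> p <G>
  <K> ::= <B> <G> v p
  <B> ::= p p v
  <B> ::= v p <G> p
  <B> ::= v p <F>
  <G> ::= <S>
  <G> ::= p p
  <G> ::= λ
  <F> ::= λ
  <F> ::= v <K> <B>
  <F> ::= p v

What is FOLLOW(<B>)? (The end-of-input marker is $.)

{$, p, v}

FIRST(<B>) = {p, v}
FIRST(<F>) = {λ, p, v}
FIRST(<K>) = {λ, p, v}  (via <F> p <G>, <B> <G> v p)
FIRST(<S>) = {λ, p, v}  (via <G> <F>, <B>)
FIRST(<G>) = {λ, p, v}  (via <S>)
FOLLOW(<S>) includes $ since <S> is the start symbol.
FOLLOW(<K>): in <F>::=v <K> <B>, <K> is followed by <B> with FIRST {p, v}. Thus FOLLOW(<K>) = {p, v}.
FOLLOW(<S>): in <G>::=<S>, the suffix after <S> is empty, so FOLLOW(<S>) ⊇ FOLLOW(<G>) = {$, p, v}. Thus FOLLOW(<S>) = {$, p, v}.
FOLLOW(<G>): in <S>::=<G> <F>, <G> is followed by <F> with FIRST {λ, p, v}; in <S>::=<G> <F>, the suffix after <G> is nullable, so FOLLOW(<G>) ⊇ FOLLOW(<S>) = {$, p, v}; in <K>::=<F> p <G>, the suffix after <G> is empty, so FOLLOW(<G>) ⊇ FOLLOW(<K>) = {p, v}; in <K>::=<B> <G> v p, <G> is followed by v p with FIRST {v}; in <B>::=v p <G> p, <G> is followed by p with FIRST {p}. Thus FOLLOW(<G>) = {$, p, v}.
FOLLOW(<B>): in <S>::=<B>, the suffix after <B> is empty, so FOLLOW(<B>) ⊇ FOLLOW(<S>) = {$, p, v}; in <K>::=<B> <G> v p, <B> is followed by <G> v p with FIRST {p, v}; in <F>::=v <K> <B>, the suffix after <B> is empty, so FOLLOW(<B>) ⊇ FOLLOW(<F>) = {$, p, v}. Thus FOLLOW(<B>) = {$, p, v}.
FOLLOW(<F>): in <S>::=<G> <F>, the suffix after <F> is empty, so FOLLOW(<F>) ⊇ FOLLOW(<S>) = {$, p, v}; in <K>::=<F> p <G>, <F> is followed by p <G> with FIRST {p}; in <B>::=v p <F>, the suffix after <F> is empty, so FOLLOW(<F>) ⊇ FOLLOW(<B>) = {$, p, v}. Thus FOLLOW(<F>) = {$, p, v}.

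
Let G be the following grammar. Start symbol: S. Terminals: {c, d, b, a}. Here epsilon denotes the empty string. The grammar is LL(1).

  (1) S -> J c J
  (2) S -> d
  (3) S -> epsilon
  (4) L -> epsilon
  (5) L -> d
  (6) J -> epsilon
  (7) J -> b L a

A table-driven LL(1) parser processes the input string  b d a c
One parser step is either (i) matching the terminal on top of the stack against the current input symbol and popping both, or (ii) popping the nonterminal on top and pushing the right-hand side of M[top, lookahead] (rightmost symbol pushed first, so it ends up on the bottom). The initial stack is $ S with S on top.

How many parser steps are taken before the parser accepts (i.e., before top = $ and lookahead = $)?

     Stack        Input      Action
  1  $ S          b d a c $  expand S -> J c J
  2  $ J c J      b d a c $  expand J -> b L a
  3  $ J c a L b  b d a c $  match b
  4  $ J c a L    d a c $    expand L -> d
  5  $ J c a d    d a c $    match d
  6  $ J c a      a c $      match a
  7  $ J c        c $        match c
  8  $ J          $          expand J -> epsilon
Accept reached after 8 steps.

8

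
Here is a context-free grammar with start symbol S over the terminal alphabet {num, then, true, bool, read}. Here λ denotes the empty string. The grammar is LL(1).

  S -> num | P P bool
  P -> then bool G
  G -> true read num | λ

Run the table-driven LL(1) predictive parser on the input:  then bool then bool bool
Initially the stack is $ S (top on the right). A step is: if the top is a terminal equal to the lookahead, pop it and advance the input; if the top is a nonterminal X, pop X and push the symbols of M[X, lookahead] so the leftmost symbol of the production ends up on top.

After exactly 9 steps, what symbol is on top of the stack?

step 1: stack=$ S  input=then bool then bool bool $  — expand S -> P P bool
step 2: stack=$ bool P P  input=then bool then bool bool $  — expand P -> then bool G
step 3: stack=$ bool P G bool then  input=then bool then bool bool $  — match then
step 4: stack=$ bool P G bool  input=bool then bool bool $  — match bool
step 5: stack=$ bool P G  input=then bool bool $  — expand G -> λ
step 6: stack=$ bool P  input=then bool bool $  — expand P -> then bool G
step 7: stack=$ bool G bool then  input=then bool bool $  — match then
step 8: stack=$ bool G bool  input=bool bool $  — match bool
step 9: stack=$ bool G  input=bool $  — expand G -> λ
Stack after step 9: $ bool (top = bool).

bool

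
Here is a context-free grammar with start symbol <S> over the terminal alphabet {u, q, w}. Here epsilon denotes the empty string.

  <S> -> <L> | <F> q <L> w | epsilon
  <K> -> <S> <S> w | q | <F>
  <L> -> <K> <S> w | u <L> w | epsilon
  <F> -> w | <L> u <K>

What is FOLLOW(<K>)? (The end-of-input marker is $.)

{q, u, w}

FIRST(<S>): from <S>-><L> we get {epsilon, q, u, w}; from <S>-><F> q <L> w we get {q, u, w}; from <S>->epsilon we get {epsilon}. So FIRST(<S>) = {epsilon, q, u, w}.
FIRST(<K>): from <K>-><S> <S> w we get {q, u, w}; from <K>->q we get {q}; from <K>-><F> we get {q, u, w}. So FIRST(<K>) = {q, u, w}.
FIRST(<L>): from <L>-><K> <S> w we get {q, u, w}; from <L>->u <L> w we get {u}; from <L>->epsilon we get {epsilon}. So FIRST(<L>) = {epsilon, q, u, w}.
FIRST(<F>): from <F>->w we get {w}; from <F>-><L> u <K> we get {q, u, w}. So FIRST(<F>) = {q, u, w}.
FOLLOW(<S>) includes $ since <S> is the start symbol.
FOLLOW(<S>): in <K>-><S> <S> w (occurrence 1), <S> is followed by <S> w with FIRST {q, u, w}; in <K>-><S> <S> w (occurrence 2), <S> is followed by w with FIRST {w}; in <L>-><K> <S> w, <S> is followed by w with FIRST {w}. Thus FOLLOW(<S>) = {$, q, u, w}.
FOLLOW(<L>): in <S>-><L>, the suffix after <L> is empty, so FOLLOW(<L>) ⊇ FOLLOW(<S>) = {$, q, u, w}; in <S>-><F> q <L> w, <L> is followed by w with FIRST {w}; in <L>->u <L> w, <L> is followed by w with FIRST {w}; in <F>-><L> u <K>, <L> is followed by u <K> with FIRST {u}. Thus FOLLOW(<L>) = {$, q, u, w}.
FOLLOW(<K>): in <L>-><K> <S> w, <K> is followed by <S> w with FIRST {q, u, w}; in <F>-><L> u <K>, the suffix after <K> is empty, so FOLLOW(<K>) ⊇ FOLLOW(<F>) = {q, u, w}. Thus FOLLOW(<K>) = {q, u, w}.
FOLLOW(<F>): in <S>-><F> q <L> w, <F> is followed by q <L> w with FIRST {q}; in <K>-><F>, the suffix after <F> is empty, so FOLLOW(<F>) ⊇ FOLLOW(<K>) = {q, u, w}. Thus FOLLOW(<F>) = {q, u, w}.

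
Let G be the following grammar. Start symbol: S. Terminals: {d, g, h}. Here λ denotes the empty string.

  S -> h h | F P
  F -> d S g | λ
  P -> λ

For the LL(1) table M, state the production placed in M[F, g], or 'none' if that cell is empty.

FIRST(F): from F->d S g we get {d}; from F->λ we get {λ}. So FIRST(F) = {λ, d}.
FIRST(P): from P->λ we get {λ}. So FIRST(P) = {λ}.
FIRST(S): from S->h h we get {h}; from S->F P we get {λ, d}. So FIRST(S) = {λ, d, h}.
FOLLOW(S) includes $ since S is the start symbol.
FOLLOW(S): in F->d S g, S is followed by g with FIRST {g}. Thus FOLLOW(S) = {$, g}.
FOLLOW(F): in S->F P, F is followed by P with FIRST {λ}; in S->F P, the suffix after F is nullable, so FOLLOW(F) ⊇ FOLLOW(S) = {$, g}. Thus FOLLOW(F) = {$, g}.
For F -> d S g: FIRST(d S g) = {d}, so it goes in M[F, t] for t ∈ {d}.
For F -> λ: FIRST(λ) = {λ}, so it goes in M[F, t] for t ∈ {}; since λ ∈ FIRST, also for every t ∈ FOLLOW(F) = {$, g}.

F -> λ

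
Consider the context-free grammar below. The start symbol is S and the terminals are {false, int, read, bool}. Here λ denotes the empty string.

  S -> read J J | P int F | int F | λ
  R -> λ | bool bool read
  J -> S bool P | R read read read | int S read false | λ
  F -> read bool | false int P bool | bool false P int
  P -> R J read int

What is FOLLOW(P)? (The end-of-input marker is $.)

{$, bool, int, read}

FIRST(R): from R->λ we get {λ}; from R->bool bool read we get {bool}. So FIRST(R) = {λ, bool}.
FIRST(F): from F->read bool we get {read}; from F->false int P bool we get {false}; from F->bool false P int we get {bool}. So FIRST(F) = {bool, false, read}.
FIRST(S): from S->read J J we get {read}; from S->P int F we get {bool, int, read}; from S->int F we get {int}; from S->λ we get {λ}. So FIRST(S) = {λ, bool, int, read}.
FIRST(J): from J->S bool P we get {bool, int, read}; from J->R read read read we get {bool, read}; from J->int S read false we get {int}; from J->λ we get {λ}. So FIRST(J) = {λ, bool, int, read}.
FIRST(P): from P->R J read int we get {bool, int, read}. So FIRST(P) = {bool, int, read}.
FOLLOW(S) includes $ since S is the start symbol.
FOLLOW(S): in J->S bool P, S is followed by bool P with FIRST {bool}; in J->int S read false, S is followed by read false with FIRST {read}. Thus FOLLOW(S) = {$, bool, read}.
FOLLOW(R): in J->R read read read, R is followed by read read read with FIRST {read}; in P->R J read int, R is followed by J read int with FIRST {bool, int, read}. Thus FOLLOW(R) = {bool, int, read}.
FOLLOW(J): in S->read J J (occurrence 1), J is followed by J with FIRST {λ, bool, int, read}; in S->read J J (occurrence 1), the suffix after J is nullable, so FOLLOW(J) ⊇ FOLLOW(S) = {$, bool, read}; in S->read J J (occurrence 2), the suffix after J is empty, so FOLLOW(J) ⊇ FOLLOW(S) = {$, bool, read}; in P->R J read int, J is followed by read int with FIRST {read}. Thus FOLLOW(J) = {$, bool, int, read}.
FOLLOW(F): in S->P int F, the suffix after F is empty, so FOLLOW(F) ⊇ FOLLOW(S) = {$, bool, read}; in S->int F, the suffix after F is empty, so FOLLOW(F) ⊇ FOLLOW(S) = {$, bool, read}. Thus FOLLOW(F) = {$, bool, read}.
FOLLOW(P): in S->P int F, P is followed by int F with FIRST {int}; in J->S bool P, the suffix after P is empty, so FOLLOW(P) ⊇ FOLLOW(J) = {$, bool, int, read}; in F->false int P bool, P is followed by bool with FIRST {bool}; in F->bool false P int, P is followed by int with FIRST {int}. Thus FOLLOW(P) = {$, bool, int, read}.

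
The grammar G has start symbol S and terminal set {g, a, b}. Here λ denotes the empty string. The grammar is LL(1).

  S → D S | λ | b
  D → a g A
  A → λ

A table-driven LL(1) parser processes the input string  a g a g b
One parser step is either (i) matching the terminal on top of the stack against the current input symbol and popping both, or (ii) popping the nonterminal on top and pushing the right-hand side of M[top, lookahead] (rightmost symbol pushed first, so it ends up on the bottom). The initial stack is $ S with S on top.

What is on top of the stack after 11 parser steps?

b

step 1: stack=$ S  input=a g a g b $  — expand S → D S
step 2: stack=$ S D  input=a g a g b $  — expand D → a g A
step 3: stack=$ S A g a  input=a g a g b $  — match a
step 4: stack=$ S A g  input=g a g b $  — match g
step 5: stack=$ S A  input=a g b $  — expand A → λ
step 6: stack=$ S  input=a g b $  — expand S → D S
step 7: stack=$ S D  input=a g b $  — expand D → a g A
step 8: stack=$ S A g a  input=a g b $  — match a
step 9: stack=$ S A g  input=g b $  — match g
step 10: stack=$ S A  input=b $  — expand A → λ
step 11: stack=$ S  input=b $  — expand S → b
Stack after step 11: $ b (top = b).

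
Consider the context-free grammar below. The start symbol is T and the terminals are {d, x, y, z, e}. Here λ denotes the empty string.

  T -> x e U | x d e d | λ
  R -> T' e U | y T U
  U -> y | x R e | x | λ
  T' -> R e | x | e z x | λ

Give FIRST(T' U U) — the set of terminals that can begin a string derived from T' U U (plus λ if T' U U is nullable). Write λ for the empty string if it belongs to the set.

{λ, e, x, y}

FIRST(T): from T->x e U we get {x}; from T->x d e d we get {x}; from T->λ we get {λ}. So FIRST(T) = {λ, x}.
FIRST(U): from U->y we get {y}; from U->x R e we get {x}; from U->x we get {x}; from U->λ we get {λ}. So FIRST(U) = {λ, x, y}.
FIRST(R): from R->T' e U we get {e, x, y}; from R->y T U we get {y}. So FIRST(R) = {e, x, y}.
FIRST(T'): from T'->R e we get {e, x, y}; from T'->x we get {x}; from T'->e z x we get {e}; from T'->λ we get {λ}. So FIRST(T') = {λ, e, x, y}.
FIRST(T' U U): take FIRST of each symbol in turn, carrying on past any symbol whose FIRST contains λ; result {λ, e, x, y}.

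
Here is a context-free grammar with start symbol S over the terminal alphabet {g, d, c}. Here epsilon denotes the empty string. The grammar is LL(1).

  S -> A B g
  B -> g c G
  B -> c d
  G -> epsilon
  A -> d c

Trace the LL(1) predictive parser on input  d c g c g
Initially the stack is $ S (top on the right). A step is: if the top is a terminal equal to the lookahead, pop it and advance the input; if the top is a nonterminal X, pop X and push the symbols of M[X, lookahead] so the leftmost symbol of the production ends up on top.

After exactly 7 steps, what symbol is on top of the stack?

G

     Stack      Input        Action
  1  $ S        d c g c g $  expand S -> A B g
  2  $ g B A    d c g c g $  expand A -> d c
  3  $ g B c d  d c g c g $  match d
  4  $ g B c    c g c g $    match c
  5  $ g B      g c g $      expand B -> g c G
  6  $ g G c g  g c g $      match g
  7  $ g G c    c g $        match c
Stack after step 7: $ g G (top = G).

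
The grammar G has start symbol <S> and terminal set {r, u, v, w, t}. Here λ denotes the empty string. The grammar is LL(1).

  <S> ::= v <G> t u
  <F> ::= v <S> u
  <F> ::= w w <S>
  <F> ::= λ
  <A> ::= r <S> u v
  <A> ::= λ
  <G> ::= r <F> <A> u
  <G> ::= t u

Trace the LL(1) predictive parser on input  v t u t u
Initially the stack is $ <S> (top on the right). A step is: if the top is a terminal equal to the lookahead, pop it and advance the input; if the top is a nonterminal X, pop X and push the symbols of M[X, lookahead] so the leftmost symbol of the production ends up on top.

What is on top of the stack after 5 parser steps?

t

step 1: stack=$ <S>  input=v t u t u $  — expand <S> ::= v <G> t u
step 2: stack=$ u t <G> v  input=v t u t u $  — match v
step 3: stack=$ u t <G>  input=t u t u $  — expand <G> ::= t u
step 4: stack=$ u t u t  input=t u t u $  — match t
step 5: stack=$ u t u  input=u t u $  — match u
Stack after step 5: $ u t (top = t).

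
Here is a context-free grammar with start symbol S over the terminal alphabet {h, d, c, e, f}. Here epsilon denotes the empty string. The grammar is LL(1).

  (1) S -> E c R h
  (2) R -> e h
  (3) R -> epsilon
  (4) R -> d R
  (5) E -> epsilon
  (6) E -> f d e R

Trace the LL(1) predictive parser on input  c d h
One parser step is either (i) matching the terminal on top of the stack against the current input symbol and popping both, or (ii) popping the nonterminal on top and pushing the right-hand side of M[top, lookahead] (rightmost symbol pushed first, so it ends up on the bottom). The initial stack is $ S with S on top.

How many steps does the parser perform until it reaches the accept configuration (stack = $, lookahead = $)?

     Stack      Input    Action
  1  $ S        c d h $  expand S -> E c R h
  2  $ h R c E  c d h $  expand E -> epsilon
  3  $ h R c    c d h $  match c
  4  $ h R      d h $    expand R -> d R
  5  $ h R d    d h $    match d
  6  $ h R      h $      expand R -> epsilon
  7  $ h        h $      match h
Accept reached after 7 steps.

7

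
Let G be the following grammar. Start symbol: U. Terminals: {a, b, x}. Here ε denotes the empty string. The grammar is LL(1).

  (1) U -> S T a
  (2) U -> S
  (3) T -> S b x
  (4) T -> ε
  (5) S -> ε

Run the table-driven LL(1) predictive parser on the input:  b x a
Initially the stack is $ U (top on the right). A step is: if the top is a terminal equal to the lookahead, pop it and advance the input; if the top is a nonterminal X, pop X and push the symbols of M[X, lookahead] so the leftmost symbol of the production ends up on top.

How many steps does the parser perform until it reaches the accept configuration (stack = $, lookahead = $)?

     Stack      Input    Action
  1  $ U        b x a $  expand U -> S T a
  2  $ a T S    b x a $  expand S -> ε
  3  $ a T      b x a $  expand T -> S b x
  4  $ a x b S  b x a $  expand S -> ε
  5  $ a x b    b x a $  match b
  6  $ a x      x a $    match x
  7  $ a        a $      match a
Accept reached after 7 steps.

7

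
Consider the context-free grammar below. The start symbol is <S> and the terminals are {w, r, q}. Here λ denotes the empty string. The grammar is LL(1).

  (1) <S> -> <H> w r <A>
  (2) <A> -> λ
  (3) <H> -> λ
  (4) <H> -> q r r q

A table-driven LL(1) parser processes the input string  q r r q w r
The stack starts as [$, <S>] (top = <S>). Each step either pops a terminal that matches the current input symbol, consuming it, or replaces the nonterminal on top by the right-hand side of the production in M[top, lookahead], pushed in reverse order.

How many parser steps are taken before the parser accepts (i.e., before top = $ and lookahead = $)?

9

step 1: stack=$ <S>  input=q r r q w r $  — expand <S> -> <H> w r <A>
step 2: stack=$ <A> r w <H>  input=q r r q w r $  — expand <H> -> q r r q
step 3: stack=$ <A> r w q r r q  input=q r r q w r $  — match q
step 4: stack=$ <A> r w q r r  input=r r q w r $  — match r
step 5: stack=$ <A> r w q r  input=r q w r $  — match r
step 6: stack=$ <A> r w q  input=q w r $  — match q
step 7: stack=$ <A> r w  input=w r $  — match w
step 8: stack=$ <A> r  input=r $  — match r
step 9: stack=$ <A>  input=$  — expand <A> -> λ
Accept reached after 9 steps.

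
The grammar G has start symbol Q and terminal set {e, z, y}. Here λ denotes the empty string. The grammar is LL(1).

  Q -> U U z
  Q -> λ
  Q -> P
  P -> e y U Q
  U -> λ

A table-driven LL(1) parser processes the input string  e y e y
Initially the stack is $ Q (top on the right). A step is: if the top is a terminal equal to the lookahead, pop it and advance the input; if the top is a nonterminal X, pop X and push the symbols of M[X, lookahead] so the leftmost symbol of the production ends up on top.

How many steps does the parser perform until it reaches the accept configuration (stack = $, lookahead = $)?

11

      Stack      Input      Action
   1  $ Q        e y e y $  expand Q -> P
   2  $ P        e y e y $  expand P -> e y U Q
   3  $ Q U y e  e y e y $  match e
   4  $ Q U y    y e y $    match y
   5  $ Q U      e y $      expand U -> λ
   6  $ Q        e y $      expand Q -> P
   7  $ P        e y $      expand P -> e y U Q
   8  $ Q U y e  e y $      match e
   9  $ Q U y    y $        match y
  10  $ Q U      $          expand U -> λ
  11  $ Q        $          expand Q -> λ
Accept reached after 11 steps.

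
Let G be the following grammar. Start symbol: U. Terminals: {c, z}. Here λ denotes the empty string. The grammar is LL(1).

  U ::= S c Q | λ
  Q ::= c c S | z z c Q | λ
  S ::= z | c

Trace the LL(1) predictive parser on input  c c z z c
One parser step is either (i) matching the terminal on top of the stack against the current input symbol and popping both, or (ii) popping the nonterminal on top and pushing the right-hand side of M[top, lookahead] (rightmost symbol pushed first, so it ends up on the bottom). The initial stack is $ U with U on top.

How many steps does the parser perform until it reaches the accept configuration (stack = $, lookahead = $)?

9

     Stack      Input        Action
  1  $ U        c c z z c $  expand U ::= S c Q
  2  $ Q c S    c c z z c $  expand S ::= c
  3  $ Q c c    c c z z c $  match c
  4  $ Q c      c z z c $    match c
  5  $ Q        z z c $      expand Q ::= z z c Q
  6  $ Q c z z  z z c $      match z
  7  $ Q c z    z c $        match z
  8  $ Q c      c $          match c
  9  $ Q        $            expand Q ::= λ
Accept reached after 9 steps.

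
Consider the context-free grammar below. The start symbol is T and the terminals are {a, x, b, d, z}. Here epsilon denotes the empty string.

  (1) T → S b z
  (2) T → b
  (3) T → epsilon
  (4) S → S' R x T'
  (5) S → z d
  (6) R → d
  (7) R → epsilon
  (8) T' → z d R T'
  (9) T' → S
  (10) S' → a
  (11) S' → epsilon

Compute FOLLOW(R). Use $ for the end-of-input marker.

FIRST(R) = {epsilon, d}
FIRST(S') = {epsilon, a}
FIRST(S) = {a, d, x, z}  (via S' R x T')
FIRST(T) = {epsilon, a, b, d, x, z}  (via S b z)
FIRST(T') = {a, d, x, z}  (via S)
FOLLOW(T) includes $ since T is the start symbol.
FOLLOW(T): T appears on no right-hand side. Thus FOLLOW(T) = {$}.
FOLLOW(R): in S→S' R x T', R is followed by x T' with FIRST {x}; in T'→z d R T', R is followed by T' with FIRST {a, d, x, z}. Thus FOLLOW(R) = {a, d, x, z}.
FOLLOW(S'): in S→S' R x T', S' is followed by R x T' with FIRST {d, x}. Thus FOLLOW(S') = {d, x}.
FOLLOW(S): in T→S b z, S is followed by b z with FIRST {b}; in T'→S, the suffix after S is empty, so FOLLOW(S) ⊇ FOLLOW(T') = {b}. Thus FOLLOW(S) = {b}.
FOLLOW(T'): in S→S' R x T', the suffix after T' is empty, so FOLLOW(T') ⊇ FOLLOW(S) = {b}; in T'→z d R T', the suffix after T' is empty (adds nothing new). Thus FOLLOW(T') = {b}.

{a, d, x, z}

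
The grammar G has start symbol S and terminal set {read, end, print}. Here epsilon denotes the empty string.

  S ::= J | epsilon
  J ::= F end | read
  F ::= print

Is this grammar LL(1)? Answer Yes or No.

FIRST(S) = {epsilon, print, read}
FIRST(J) = {print, read}
FIRST(F) = {print}
FOLLOW(S) = {$}
FOLLOW(J) = {$}
FOLLOW(F) = {end}
Each cell of M receives at most one production.

Yes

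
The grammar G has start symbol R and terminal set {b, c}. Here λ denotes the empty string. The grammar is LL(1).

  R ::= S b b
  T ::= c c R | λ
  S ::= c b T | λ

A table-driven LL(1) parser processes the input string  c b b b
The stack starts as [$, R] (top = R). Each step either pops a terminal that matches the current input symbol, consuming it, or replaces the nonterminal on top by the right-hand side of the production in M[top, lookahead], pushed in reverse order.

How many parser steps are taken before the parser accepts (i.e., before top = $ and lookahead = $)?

7

step 1: stack=$ R  input=c b b b $  — expand R ::= S b b
step 2: stack=$ b b S  input=c b b b $  — expand S ::= c b T
step 3: stack=$ b b T b c  input=c b b b $  — match c
step 4: stack=$ b b T b  input=b b b $  — match b
step 5: stack=$ b b T  input=b b $  — expand T ::= λ
step 6: stack=$ b b  input=b b $  — match b
step 7: stack=$ b  input=b $  — match b
Accept reached after 7 steps.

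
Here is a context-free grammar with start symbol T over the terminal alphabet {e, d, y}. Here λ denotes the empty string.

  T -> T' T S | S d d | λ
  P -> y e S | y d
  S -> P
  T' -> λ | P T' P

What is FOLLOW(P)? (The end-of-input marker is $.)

{$, d, y}

FIRST(P): from P->y e S we get {y}; from P->y d we get {y}. So FIRST(P) = {y}.
FIRST(S): from S->P we get {y}. So FIRST(S) = {y}.
FIRST(T'): from T'->λ we get {λ}; from T'->P T' P we get {y}. So FIRST(T') = {λ, y}.
FIRST(T): from T->T' T S we get {y}; from T->S d d we get {y}; from T->λ we get {λ}. So FIRST(T) = {λ, y}.
FOLLOW(T) includes $ since T is the start symbol.
FOLLOW(T): in T->T' T S, T is followed by S with FIRST {y}. Thus FOLLOW(T) = {$, y}.
FOLLOW(T'): in T->T' T S, T' is followed by T S with FIRST {y}; in T'->P T' P, T' is followed by P with FIRST {y}. Thus FOLLOW(T') = {y}.
FOLLOW(P): in S->P, the suffix after P is empty, so FOLLOW(P) ⊇ FOLLOW(S) = {$, d, y}; in T'->P T' P (occurrence 1), P is followed by T' P with FIRST {y}; in T'->P T' P (occurrence 2), the suffix after P is empty, so FOLLOW(P) ⊇ FOLLOW(T') = {y}. Thus FOLLOW(P) = {$, d, y}.
FOLLOW(S): in T->T' T S, the suffix after S is empty, so FOLLOW(S) ⊇ FOLLOW(T) = {$, y}; in T->S d d, S is followed by d d with FIRST {d}; in P->y e S, the suffix after S is empty, so FOLLOW(S) ⊇ FOLLOW(P) = {$, d, y}. Thus FOLLOW(S) = {$, d, y}.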